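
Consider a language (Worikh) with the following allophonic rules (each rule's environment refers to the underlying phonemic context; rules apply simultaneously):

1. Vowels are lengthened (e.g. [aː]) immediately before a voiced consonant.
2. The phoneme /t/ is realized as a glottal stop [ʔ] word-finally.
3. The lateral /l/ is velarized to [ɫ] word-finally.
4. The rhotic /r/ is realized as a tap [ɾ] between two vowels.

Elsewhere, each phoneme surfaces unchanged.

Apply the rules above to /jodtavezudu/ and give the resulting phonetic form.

[joːdtaːveːzuːdu]

/j/ (word-initial): no rule targets it → [j].
/o/ — between /j/ and /d/, before a voiced consonant — surfaces as [oː] (rule 1).
/d/ — not in any rule's target class → [d].
/t/ (between /d/ and /a/): rule 2 targets it, but not word-finally → unchanged [t].
Rule 1 applies to /a/ (between /t/ and /v/: before a voiced consonant) → [aː].
/v/ stays [v].
/e/ meets the environment for rule 1 (before a voiced consonant) → [eː].
/z/ (between /e/ and /u/) is unaffected → [z].
/u/ (between /z/ and /d/): before a voiced consonant, so rule 1 applies → [uː].
/d/ — not in any rule's target class → [d].
/u/ (word-final) fails the environment for rule 1, so it stays [u].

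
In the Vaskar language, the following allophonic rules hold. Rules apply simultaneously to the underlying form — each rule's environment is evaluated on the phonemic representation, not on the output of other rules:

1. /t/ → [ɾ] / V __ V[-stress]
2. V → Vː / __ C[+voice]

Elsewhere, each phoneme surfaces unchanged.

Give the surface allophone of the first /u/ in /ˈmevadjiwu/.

[u]

/u/ — word-final; rule 2 does not apply here → [u].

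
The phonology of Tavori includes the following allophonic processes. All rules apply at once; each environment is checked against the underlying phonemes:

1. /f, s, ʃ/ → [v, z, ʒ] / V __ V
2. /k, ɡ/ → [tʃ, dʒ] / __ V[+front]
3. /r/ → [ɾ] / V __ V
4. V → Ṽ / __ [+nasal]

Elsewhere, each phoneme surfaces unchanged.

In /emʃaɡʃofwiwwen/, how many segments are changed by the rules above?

Segments that undergo a rule: /e/ → [ẽ] (rule 4); /e/ → [ẽ] (rule 4).
All other segments surface unchanged.

2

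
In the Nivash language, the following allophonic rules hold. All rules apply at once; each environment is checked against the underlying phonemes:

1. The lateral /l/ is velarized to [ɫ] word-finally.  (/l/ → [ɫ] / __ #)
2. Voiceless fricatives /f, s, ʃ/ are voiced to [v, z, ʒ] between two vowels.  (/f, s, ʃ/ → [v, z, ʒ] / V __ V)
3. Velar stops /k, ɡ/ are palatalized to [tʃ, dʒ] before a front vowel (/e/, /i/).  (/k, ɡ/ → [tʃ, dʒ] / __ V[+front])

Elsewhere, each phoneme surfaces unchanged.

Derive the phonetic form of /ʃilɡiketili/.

[ʃildʒitʃetili]

/ʃ/ (word-initial): rule 2 targets it, but not between two vowels → unchanged [ʃ].
/i/ — not in any rule's target class → [i].
/l/ (between /i/ and /ɡ/) fails the environment for rule 1, so it stays [l].
/ɡ/ (between /l/ and /i/) occurs before a front vowel → [dʒ] by rule 3.
/i/ — not in any rule's target class → [i].
Rule 3 applies to /k/ (between /i/ and /e/: before a front vowel) → [tʃ].
/e/ (between /k/ and /t/) is unaffected → [e].
/t/ stays [t].
/i/ — not in any rule's target class → [i].
/l/ (between /i/ and /i/): rule 1 targets it, but not word-finally → unchanged [l].
/i/ — not in any rule's target class → [i].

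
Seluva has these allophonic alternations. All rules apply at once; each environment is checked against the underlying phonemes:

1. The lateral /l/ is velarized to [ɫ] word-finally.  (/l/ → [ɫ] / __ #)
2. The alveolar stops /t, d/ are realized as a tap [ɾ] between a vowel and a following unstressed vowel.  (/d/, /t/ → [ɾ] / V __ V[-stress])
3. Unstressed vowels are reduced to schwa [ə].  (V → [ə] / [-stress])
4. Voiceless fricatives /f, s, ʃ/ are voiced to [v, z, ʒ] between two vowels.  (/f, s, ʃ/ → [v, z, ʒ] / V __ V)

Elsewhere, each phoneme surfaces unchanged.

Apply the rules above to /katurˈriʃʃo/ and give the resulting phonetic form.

[kəɾərˈriʃʃə]

/k/ (word-initial): no rule targets it → [k].
/a/ — between /k/ and /t/, in an unstressed syllable — surfaces as [ə] (rule 3).
Rule 2 applies to /t/ (between /a/ and /u/: between a vowel and a following unstressed vowel) → [ɾ].
Rule 3 applies to /u/ (between /t/ and /r/: in an unstressed syllable) → [ə].
/r/ — not in any rule's target class → [r].
/r/ stays [r].
/i/ (between /r/ and /ʃ/) fails the environment for rule 3, so it stays [i].
/ʃ/ (between /i/ and /ʃ/): rule 4 targets it, but not between two vowels → unchanged [ʃ].
/ʃ/ (between /ʃ/ and /o/): rule 4 targets it, but not between two vowels → unchanged [ʃ].
/o/ (word-final): in an unstressed syllable, so rule 3 applies → [ə].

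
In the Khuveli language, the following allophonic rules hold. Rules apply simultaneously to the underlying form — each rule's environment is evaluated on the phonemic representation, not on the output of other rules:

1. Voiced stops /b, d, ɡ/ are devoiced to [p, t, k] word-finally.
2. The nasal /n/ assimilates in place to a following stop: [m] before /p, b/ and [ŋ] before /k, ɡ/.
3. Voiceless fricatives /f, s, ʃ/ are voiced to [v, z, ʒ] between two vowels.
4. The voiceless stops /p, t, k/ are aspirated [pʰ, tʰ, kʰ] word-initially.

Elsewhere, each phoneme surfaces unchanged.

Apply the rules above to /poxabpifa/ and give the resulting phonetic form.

/p/ (word-initial) occurs word-initially → [pʰ] by rule 4.
/b/ (between /a/ and /p/) is in the target of rule 1 but the environment (word-finally) is not met → [b].
/p/ — between /b/ and /i/; rule 4 does not apply here → [p].
/f/ (between /i/ and /a/) occurs between two vowels → [v] by rule 3.

[pʰoxabpiva]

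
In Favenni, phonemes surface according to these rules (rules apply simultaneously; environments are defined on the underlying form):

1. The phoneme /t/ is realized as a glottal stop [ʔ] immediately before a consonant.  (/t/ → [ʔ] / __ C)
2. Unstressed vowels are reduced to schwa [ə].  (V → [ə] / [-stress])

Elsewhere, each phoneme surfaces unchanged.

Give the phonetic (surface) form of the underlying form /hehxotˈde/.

/h/ (word-initial): no rule targets it → [h].
/e/ (between /h/ and /h/) occurs in an unstressed syllable → [ə] by rule 2.
/h/ — not in any rule's target class → [h].
/x/ — not in any rule's target class → [x].
/o/ (between /x/ and /t/): in an unstressed syllable, so rule 2 applies → [ə].
Rule 1 applies to /t/ (between /o/ and /d/: immediately before a consonant) → [ʔ].
/d/ stays [d].
/e/ — word-final; rule 2 does not apply here → [e].

[həhxəʔˈde]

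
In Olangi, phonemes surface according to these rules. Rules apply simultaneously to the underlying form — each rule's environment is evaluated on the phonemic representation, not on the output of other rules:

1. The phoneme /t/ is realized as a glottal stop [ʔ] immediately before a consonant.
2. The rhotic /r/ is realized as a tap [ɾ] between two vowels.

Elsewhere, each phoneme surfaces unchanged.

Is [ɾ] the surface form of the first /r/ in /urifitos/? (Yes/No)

Rule 2 applies to /r/ (between /u/ and /i/: between two vowels) → [ɾ].
The actual realization is [ɾ], which matches [ɾ].

Yes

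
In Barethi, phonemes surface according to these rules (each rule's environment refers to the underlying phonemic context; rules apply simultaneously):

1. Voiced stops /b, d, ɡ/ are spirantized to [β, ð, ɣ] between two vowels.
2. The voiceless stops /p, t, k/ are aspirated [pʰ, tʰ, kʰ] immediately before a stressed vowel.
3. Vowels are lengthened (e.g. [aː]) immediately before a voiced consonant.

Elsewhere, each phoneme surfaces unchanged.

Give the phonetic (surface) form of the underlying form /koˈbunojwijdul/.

[koːˈβuːnoːjwiːjduːl]

/k/ (word-initial) fails the environment for rule 2, so it stays [k].
/o/ (between /k/ and /b/): before a voiced consonant, so rule 3 applies → [oː].
Rule 1 applies to /b/ (between /o/ and /u/: between two vowels) → [β].
/u/ meets the environment for rule 3 (before a voiced consonant) → [uː].
/o/ (between /n/ and /j/): before a voiced consonant, so rule 3 applies → [oː].
Rule 3 applies to /i/ (between /w/ and /j/: before a voiced consonant) → [iː].
/d/ (between /j/ and /u/) fails the environment for rule 1, so it stays [d].
/u/ — between /d/ and /l/, before a voiced consonant — surfaces as [uː] (rule 3).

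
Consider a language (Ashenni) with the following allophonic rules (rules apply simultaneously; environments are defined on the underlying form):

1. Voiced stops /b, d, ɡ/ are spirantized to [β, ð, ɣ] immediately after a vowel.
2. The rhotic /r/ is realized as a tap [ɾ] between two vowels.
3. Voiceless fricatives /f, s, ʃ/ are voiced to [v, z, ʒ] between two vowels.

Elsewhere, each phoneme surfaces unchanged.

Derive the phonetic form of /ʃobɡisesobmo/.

[ʃoβɡizezoβmo]

/ʃ/ (word-initial) is in the target of rule 3 but the environment (between two vowels) is not met → [ʃ].
/o/ (between /ʃ/ and /b/) is unaffected → [o].
Rule 1 applies to /b/ (between /o/ and /ɡ/: immediately after a vowel) → [β].
/ɡ/ (between /b/ and /i/) is in the target of rule 1 but the environment (immediately after a vowel) is not met → [ɡ].
/i/ (between /ɡ/ and /s/) is unaffected → [i].
/s/ (between /i/ and /e/) occurs between two vowels → [z] by rule 3.
/e/ — not in any rule's target class → [e].
/s/ meets the environment for rule 3 (between two vowels) → [z].
/o/ (between /s/ and /b/): no rule targets it → [o].
Rule 1 applies to /b/ (between /o/ and /m/: immediately after a vowel) → [β].
/m/ stays [m].
/o/ (word-final): no rule targets it → [o].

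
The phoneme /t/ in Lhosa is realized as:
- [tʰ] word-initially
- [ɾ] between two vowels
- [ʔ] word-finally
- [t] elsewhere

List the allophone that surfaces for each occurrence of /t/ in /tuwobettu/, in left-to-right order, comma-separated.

[tʰ], [t], [t]

Occurrence 1 (position 1): word-initially → [tʰ].
Occurrence 2 (position 7): no conditioning environment matches → elsewhere allophone [t].
Occurrence 3 (position 8): no conditioning environment matches → elsewhere allophone [t].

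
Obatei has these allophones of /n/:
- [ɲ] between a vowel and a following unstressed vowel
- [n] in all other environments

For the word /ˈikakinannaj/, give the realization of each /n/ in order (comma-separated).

Occurrence 1 (position 6): between a vowel and a following unstressed vowel → [ɲ].
Occurrence 2 (position 8): no conditioning environment matches → elsewhere allophone [n].
Occurrence 3 (position 9): no conditioning environment matches → elsewhere allophone [n].

[ɲ], [n], [n]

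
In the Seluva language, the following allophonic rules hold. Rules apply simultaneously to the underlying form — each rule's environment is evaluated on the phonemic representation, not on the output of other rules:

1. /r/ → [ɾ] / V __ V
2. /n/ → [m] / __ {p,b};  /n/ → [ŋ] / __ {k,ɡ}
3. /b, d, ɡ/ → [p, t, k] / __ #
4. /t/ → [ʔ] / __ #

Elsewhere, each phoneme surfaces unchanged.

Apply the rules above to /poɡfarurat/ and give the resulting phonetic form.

/ɡ/ (between /o/ and /f/): rule 3 targets it, but not word-finally → unchanged [ɡ].
/r/ (between /a/ and /u/): between two vowels, so rule 1 applies → [ɾ].
/r/ meets the environment for rule 1 (between two vowels) → [ɾ].
Rule 4 applies to /t/ (word-final: word-finally) → [ʔ].

[poɡfaɾuɾaʔ]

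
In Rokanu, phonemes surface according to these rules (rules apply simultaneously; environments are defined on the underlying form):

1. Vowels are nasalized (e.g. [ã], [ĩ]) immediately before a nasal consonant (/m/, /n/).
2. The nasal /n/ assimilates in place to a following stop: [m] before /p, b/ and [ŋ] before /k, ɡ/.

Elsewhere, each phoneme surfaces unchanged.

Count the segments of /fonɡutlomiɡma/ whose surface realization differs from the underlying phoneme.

Segments that undergo a rule: /o/ → [õ] (rule 1); /n/ → [ŋ] (rule 2); /o/ → [õ] (rule 1).
All other segments surface unchanged.

3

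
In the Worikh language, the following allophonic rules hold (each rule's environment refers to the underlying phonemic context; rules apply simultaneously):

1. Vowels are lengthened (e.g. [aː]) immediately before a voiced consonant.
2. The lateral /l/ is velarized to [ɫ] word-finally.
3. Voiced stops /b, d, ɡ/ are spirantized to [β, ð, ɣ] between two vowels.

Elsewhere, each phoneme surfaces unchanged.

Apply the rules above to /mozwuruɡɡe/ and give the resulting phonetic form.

/m/ (word-initial): no rule targets it → [m].
Rule 1 applies to /o/ (between /m/ and /z/: before a voiced consonant) → [oː].
/z/ stays [z].
/w/ stays [w].
/u/ meets the environment for rule 1 (before a voiced consonant) → [uː].
/r/ (between /u/ and /u/) is unaffected → [r].
/u/ (between /r/ and /ɡ/): before a voiced consonant, so rule 1 applies → [uː].
/ɡ/ (between /u/ and /ɡ/) is in the target of rule 3 but the environment (between two vowels) is not met → [ɡ].
/ɡ/ (between /ɡ/ and /e/): rule 3 targets it, but not between two vowels → unchanged [ɡ].
/e/ (word-final): rule 1 targets it, but not before a voiced consonant → unchanged [e].

[moːzwuːruːɡɡe]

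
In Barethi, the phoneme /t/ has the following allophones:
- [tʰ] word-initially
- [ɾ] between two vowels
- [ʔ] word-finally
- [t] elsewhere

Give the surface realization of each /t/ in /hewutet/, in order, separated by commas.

Occurrence 1 (position 5): between two vowels → [ɾ].
Occurrence 2 (position 7): word-finally → [ʔ].

[ɾ], [ʔ]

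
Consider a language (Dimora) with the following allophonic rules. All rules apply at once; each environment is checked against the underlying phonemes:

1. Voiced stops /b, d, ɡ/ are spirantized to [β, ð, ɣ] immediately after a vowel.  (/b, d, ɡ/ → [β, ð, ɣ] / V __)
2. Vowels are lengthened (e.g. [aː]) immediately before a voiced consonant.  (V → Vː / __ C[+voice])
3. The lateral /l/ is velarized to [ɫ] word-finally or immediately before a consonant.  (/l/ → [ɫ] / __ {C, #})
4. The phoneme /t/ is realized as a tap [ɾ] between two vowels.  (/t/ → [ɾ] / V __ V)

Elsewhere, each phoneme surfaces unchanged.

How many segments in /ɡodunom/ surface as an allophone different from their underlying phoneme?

4

Segments that undergo a rule: /o/ → [oː] (rule 2); /d/ → [ð] (rule 1); /u/ → [uː] (rule 2); /o/ → [oː] (rule 2).
All other segments surface unchanged.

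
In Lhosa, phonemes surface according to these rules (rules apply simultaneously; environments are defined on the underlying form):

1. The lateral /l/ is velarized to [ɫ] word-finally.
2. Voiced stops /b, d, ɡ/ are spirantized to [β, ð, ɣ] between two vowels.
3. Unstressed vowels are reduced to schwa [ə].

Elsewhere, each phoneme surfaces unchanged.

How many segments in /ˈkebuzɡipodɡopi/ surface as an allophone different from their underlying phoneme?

Segments that undergo a rule: /b/ → [β] (rule 2); /u/ → [ə] (rule 3); /i/ → [ə] (rule 3); /o/ → [ə] (rule 3); /o/ → [ə] (rule 3); /i/ → [ə] (rule 3).
All other segments surface unchanged.

6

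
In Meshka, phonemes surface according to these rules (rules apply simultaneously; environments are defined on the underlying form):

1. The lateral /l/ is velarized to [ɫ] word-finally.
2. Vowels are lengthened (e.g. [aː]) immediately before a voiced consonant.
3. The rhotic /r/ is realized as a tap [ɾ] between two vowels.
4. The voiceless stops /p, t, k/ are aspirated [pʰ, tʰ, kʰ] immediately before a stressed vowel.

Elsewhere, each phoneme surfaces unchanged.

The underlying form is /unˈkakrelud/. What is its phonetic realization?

[uːnˈkʰakreːluːd]

Rule 2 applies to /u/ (word-initial: before a voiced consonant) → [uː].
/n/ — not in any rule's target class → [n].
/k/ (between /n/ and /a/): immediately before a stressed vowel, so rule 4 applies → [kʰ].
/a/ (between /k/ and /k/) is in the target of rule 2 but the environment (before a voiced consonant) is not met → [a].
/k/ (between /a/ and /r/) is in the target of rule 4 but the environment (immediately before a stressed vowel) is not met → [k].
/r/ (between /k/ and /e/): rule 3 targets it, but not between two vowels → unchanged [r].
Rule 2 applies to /e/ (between /r/ and /l/: before a voiced consonant) → [eː].
/l/ (between /e/ and /u/): rule 1 targets it, but not word-finally → unchanged [l].
Rule 2 applies to /u/ (between /l/ and /d/: before a voiced consonant) → [uː].
/d/ stays [d].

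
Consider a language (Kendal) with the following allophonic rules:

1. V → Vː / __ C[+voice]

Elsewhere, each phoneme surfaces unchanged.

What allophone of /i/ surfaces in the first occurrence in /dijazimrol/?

/i/ — between /d/ and /j/, before a voiced consonant — surfaces as [iː] (rule 1).

[iː]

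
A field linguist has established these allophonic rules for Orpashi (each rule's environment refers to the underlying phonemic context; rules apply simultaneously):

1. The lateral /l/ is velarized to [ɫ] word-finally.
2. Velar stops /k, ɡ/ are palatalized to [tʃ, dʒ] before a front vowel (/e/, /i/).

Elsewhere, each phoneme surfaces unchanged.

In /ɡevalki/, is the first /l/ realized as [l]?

Yes

/l/ (between /a/ and /k/) is in the target of rule 1 but the environment (word-finally) is not met → [l].
The actual realization is [l], which matches [l].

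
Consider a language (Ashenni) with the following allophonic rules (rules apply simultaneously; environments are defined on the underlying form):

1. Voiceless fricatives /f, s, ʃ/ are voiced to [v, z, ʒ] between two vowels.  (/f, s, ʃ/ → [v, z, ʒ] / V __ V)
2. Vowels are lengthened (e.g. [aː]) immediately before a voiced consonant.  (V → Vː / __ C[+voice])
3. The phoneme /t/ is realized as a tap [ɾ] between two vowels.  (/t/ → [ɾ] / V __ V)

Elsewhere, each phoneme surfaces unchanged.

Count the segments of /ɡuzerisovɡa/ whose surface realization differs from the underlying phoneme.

Segments that undergo a rule: /u/ → [uː] (rule 2); /e/ → [eː] (rule 2); /s/ → [z] (rule 1); /o/ → [oː] (rule 2).
All other segments surface unchanged.

4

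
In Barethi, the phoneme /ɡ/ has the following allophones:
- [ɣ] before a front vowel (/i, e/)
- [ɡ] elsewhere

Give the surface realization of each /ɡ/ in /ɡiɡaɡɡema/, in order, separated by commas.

[ɣ], [ɡ], [ɡ], [ɣ]

Occurrence 1 (position 1): before a front vowel (/i, e/) → [ɣ].
Occurrence 2 (position 3): no conditioning environment matches → elsewhere allophone [ɡ].
Occurrence 3 (position 5): no conditioning environment matches → elsewhere allophone [ɡ].
Occurrence 4 (position 6): before a front vowel (/i, e/) → [ɣ].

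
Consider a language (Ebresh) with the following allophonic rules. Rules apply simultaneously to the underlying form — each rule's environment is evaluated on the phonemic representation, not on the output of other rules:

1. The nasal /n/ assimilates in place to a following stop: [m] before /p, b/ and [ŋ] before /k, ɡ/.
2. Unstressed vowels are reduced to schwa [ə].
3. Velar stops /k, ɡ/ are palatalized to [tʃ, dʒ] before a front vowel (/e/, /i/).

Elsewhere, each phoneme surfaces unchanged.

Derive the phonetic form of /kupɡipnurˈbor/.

[kəpdʒəpnərˈbor]

/k/ — word-initial; rule 3 does not apply here → [k].
/u/ (between /k/ and /p/): in an unstressed syllable, so rule 2 applies → [ə].
/ɡ/ meets the environment for rule 3 (before a front vowel) → [dʒ].
Rule 2 applies to /i/ (between /ɡ/ and /p/: in an unstressed syllable) → [ə].
/n/ — between /p/ and /u/; rule 1 does not apply here → [n].
Rule 2 applies to /u/ (between /n/ and /r/: in an unstressed syllable) → [ə].
/o/ — between /b/ and /r/; rule 2 does not apply here → [o].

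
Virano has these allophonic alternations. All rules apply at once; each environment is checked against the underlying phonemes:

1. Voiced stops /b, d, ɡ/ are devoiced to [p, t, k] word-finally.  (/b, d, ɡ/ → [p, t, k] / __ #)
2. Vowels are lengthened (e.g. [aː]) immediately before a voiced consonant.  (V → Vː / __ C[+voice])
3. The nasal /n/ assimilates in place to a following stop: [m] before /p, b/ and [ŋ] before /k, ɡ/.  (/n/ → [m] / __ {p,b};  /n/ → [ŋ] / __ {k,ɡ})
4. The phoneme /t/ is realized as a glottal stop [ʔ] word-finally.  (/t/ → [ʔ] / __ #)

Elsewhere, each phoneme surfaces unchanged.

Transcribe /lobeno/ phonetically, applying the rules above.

[loːbeːno]

/l/ (word-initial) is unaffected → [l].
/o/ meets the environment for rule 2 (before a voiced consonant) → [oː].
/b/ (between /o/ and /e/) fails the environment for rule 1, so it stays [b].
/e/ (between /b/ and /n/): before a voiced consonant, so rule 2 applies → [eː].
/n/ (between /e/ and /o/) is in the target of rule 3 but the environment (before a labial or velar stop) is not met → [n].
/o/ (word-final): rule 2 targets it, but not before a voiced consonant → unchanged [o].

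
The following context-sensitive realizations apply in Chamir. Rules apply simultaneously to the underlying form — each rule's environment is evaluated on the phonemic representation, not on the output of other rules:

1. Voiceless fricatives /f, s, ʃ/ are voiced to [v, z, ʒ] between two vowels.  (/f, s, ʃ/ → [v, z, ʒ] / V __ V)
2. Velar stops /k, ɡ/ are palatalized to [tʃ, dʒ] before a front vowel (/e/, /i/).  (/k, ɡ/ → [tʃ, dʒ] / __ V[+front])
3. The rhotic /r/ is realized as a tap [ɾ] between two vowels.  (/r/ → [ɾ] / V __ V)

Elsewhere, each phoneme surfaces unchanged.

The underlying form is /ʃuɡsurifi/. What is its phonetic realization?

/ʃ/ (word-initial) is in the target of rule 1 but the environment (between two vowels) is not met → [ʃ].
/ɡ/ — between /u/ and /s/; rule 2 does not apply here → [ɡ].
/s/ (between /ɡ/ and /u/) is in the target of rule 1 but the environment (between two vowels) is not met → [s].
/r/ (between /u/ and /i/) occurs between two vowels → [ɾ] by rule 3.
/f/ — between /i/ and /i/, between two vowels — surfaces as [v] (rule 1).

[ʃuɡsuɾivi]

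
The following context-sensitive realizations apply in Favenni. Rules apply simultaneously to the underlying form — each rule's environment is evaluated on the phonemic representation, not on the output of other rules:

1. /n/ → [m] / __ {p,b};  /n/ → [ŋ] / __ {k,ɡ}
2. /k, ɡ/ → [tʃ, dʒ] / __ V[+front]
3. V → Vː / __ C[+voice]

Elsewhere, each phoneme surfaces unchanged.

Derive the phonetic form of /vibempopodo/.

[viːbeːmpopoːdo]

/v/ stays [v].
/i/ meets the environment for rule 3 (before a voiced consonant) → [iː].
/b/ (between /i/ and /e/) is unaffected → [b].
/e/ — between /b/ and /m/, before a voiced consonant — surfaces as [eː] (rule 3).
/m/ stays [m].
/p/ stays [p].
/o/ (between /p/ and /p/): rule 3 targets it, but not before a voiced consonant → unchanged [o].
/p/ (between /o/ and /o/) is unaffected → [p].
/o/ meets the environment for rule 3 (before a voiced consonant) → [oː].
/d/ stays [d].
/o/ (word-final): rule 3 targets it, but not before a voiced consonant → unchanged [o].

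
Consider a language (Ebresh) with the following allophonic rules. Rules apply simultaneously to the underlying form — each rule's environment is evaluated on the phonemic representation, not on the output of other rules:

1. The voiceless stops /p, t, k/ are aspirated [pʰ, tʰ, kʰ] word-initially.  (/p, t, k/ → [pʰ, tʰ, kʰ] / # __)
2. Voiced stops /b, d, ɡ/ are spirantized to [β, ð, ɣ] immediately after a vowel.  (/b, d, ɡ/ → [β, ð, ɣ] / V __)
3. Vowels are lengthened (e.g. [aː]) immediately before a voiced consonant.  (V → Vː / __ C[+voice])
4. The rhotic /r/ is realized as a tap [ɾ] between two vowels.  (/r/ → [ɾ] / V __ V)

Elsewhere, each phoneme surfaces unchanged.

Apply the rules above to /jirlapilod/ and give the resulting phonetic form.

[jiːrlapiːloːð]

Rule 3 applies to /i/ (between /j/ and /r/: before a voiced consonant) → [iː].
/r/ (between /i/ and /l/) is in the target of rule 4 but the environment (between two vowels) is not met → [r].
/a/ (between /l/ and /p/) fails the environment for rule 3, so it stays [a].
/p/ — between /a/ and /i/; rule 1 does not apply here → [p].
Rule 3 applies to /i/ (between /p/ and /l/: before a voiced consonant) → [iː].
/o/ (between /l/ and /d/) occurs before a voiced consonant → [oː] by rule 3.
/d/ — word-final, immediately after a vowel — surfaces as [ð] (rule 2).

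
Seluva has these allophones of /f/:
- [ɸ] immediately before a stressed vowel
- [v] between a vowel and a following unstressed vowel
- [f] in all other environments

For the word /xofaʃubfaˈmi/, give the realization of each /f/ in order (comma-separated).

[v], [f]

Occurrence 1 (position 3): between a vowel and a following unstressed vowel → [v].
Occurrence 2 (position 8): no conditioning environment matches → elsewhere allophone [f].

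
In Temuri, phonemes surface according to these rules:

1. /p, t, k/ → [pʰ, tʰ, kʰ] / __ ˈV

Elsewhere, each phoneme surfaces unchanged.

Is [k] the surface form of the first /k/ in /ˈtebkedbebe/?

Yes

/k/ (between /b/ and /e/) is in the target of rule 1 but the environment (immediately before a stressed vowel) is not met → [k].
The actual realization is [k], which matches [k].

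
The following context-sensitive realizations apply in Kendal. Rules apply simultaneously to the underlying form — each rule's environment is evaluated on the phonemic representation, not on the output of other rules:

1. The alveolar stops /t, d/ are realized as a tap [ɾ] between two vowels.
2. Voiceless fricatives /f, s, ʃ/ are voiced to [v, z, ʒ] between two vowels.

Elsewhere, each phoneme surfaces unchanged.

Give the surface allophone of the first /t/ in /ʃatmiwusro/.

/t/ (between /a/ and /m/) is in the target of rule 1 but the environment (between two vowels) is not met → [t].

[t]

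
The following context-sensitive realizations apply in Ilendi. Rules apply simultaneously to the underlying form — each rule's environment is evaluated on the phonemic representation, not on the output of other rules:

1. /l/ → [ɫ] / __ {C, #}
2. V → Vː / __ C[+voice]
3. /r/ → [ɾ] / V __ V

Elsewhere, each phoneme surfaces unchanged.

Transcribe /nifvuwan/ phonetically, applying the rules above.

[nifvuːwaːn]

/n/ stays [n].
/i/ (between /n/ and /f/): rule 2 targets it, but not before a voiced consonant → unchanged [i].
/f/ (between /i/ and /v/): no rule targets it → [f].
/v/ stays [v].
/u/ meets the environment for rule 2 (before a voiced consonant) → [uː].
/w/ (between /u/ and /a/): no rule targets it → [w].
/a/ (between /w/ and /n/) occurs before a voiced consonant → [aː] by rule 2.
/n/ stays [n].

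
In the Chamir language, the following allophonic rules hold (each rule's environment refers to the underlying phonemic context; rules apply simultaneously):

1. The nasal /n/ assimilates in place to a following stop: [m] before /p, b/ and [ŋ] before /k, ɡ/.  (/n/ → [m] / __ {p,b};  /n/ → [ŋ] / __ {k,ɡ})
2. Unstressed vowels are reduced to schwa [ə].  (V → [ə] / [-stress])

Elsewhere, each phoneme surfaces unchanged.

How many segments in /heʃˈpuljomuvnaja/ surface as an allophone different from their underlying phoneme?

Segments that undergo a rule: /e/ → [ə] (rule 2); /o/ → [ə] (rule 2); /u/ → [ə] (rule 2); /a/ → [ə] (rule 2); /a/ → [ə] (rule 2).
All other segments surface unchanged.

5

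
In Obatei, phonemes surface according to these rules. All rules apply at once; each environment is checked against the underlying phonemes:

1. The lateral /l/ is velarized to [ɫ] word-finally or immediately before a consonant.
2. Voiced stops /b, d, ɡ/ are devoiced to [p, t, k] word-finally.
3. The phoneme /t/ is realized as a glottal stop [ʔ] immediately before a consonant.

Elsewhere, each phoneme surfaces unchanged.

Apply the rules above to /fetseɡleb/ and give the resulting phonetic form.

/t/ — between /e/ and /s/, immediately before a consonant — surfaces as [ʔ] (rule 3).
/ɡ/ (between /e/ and /l/) fails the environment for rule 2, so it stays [ɡ].
/l/ (between /ɡ/ and /e/) fails the environment for rule 1, so it stays [l].
/b/ (word-final) occurs word-finally → [p] by rule 2.

[feʔseɡlep]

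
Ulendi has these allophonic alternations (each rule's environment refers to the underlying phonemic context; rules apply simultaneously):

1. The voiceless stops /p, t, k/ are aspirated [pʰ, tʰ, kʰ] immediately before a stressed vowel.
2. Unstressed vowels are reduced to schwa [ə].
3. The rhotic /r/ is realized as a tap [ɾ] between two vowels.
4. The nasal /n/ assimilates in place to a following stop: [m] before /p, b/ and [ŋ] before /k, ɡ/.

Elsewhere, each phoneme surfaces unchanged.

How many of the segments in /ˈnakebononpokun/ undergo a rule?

Segments that undergo a rule: /e/ → [ə] (rule 2); /o/ → [ə] (rule 2); /o/ → [ə] (rule 2); /n/ → [m] (rule 4); /o/ → [ə] (rule 2); /u/ → [ə] (rule 2).
All other segments surface unchanged.

6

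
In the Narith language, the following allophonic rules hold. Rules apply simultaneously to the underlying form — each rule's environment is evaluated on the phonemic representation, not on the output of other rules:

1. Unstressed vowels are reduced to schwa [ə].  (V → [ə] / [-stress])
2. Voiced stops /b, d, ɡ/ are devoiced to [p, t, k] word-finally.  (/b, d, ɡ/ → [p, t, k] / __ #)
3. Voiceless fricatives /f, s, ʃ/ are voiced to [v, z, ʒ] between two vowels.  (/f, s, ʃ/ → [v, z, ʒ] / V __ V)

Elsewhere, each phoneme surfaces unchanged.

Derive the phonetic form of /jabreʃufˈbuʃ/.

[jəbrəʒəfˈbuʃ]

/j/ stays [j].
Rule 1 applies to /a/ (between /j/ and /b/: in an unstressed syllable) → [ə].
/b/ — between /a/ and /r/; rule 2 does not apply here → [b].
/r/ — not in any rule's target class → [r].
Rule 1 applies to /e/ (between /r/ and /ʃ/: in an unstressed syllable) → [ə].
Rule 3 applies to /ʃ/ (between /e/ and /u/: between two vowels) → [ʒ].
/u/ (between /ʃ/ and /f/): in an unstressed syllable, so rule 1 applies → [ə].
/f/ (between /u/ and /b/) fails the environment for rule 3, so it stays [f].
/b/ (between /f/ and /u/) is in the target of rule 2 but the environment (word-finally) is not met → [b].
/u/ (between /b/ and /ʃ/) is in the target of rule 1 but the environment (in an unstressed syllable) is not met → [u].
/ʃ/ (word-final) is in the target of rule 3 but the environment (between two vowels) is not met → [ʃ].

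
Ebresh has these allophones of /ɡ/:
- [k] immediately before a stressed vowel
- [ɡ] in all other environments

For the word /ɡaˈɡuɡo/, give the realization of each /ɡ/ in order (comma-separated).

[ɡ], [k], [ɡ]

Occurrence 1 (position 1): no conditioning environment matches → elsewhere allophone [ɡ].
Occurrence 2 (position 3): immediately before a stressed vowel → [k].
Occurrence 3 (position 5): no conditioning environment matches → elsewhere allophone [ɡ].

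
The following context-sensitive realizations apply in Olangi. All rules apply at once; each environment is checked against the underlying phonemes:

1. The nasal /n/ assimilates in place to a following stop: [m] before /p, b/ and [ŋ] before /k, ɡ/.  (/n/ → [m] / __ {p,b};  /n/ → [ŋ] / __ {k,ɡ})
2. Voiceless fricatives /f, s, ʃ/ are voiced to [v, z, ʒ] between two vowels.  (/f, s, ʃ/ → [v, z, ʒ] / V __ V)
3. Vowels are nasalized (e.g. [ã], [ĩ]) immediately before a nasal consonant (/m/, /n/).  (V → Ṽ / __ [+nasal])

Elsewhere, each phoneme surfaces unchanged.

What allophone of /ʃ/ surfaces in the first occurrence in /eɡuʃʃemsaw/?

/ʃ/ (between /u/ and /ʃ/) fails the environment for rule 2, so it stays [ʃ].

[ʃ]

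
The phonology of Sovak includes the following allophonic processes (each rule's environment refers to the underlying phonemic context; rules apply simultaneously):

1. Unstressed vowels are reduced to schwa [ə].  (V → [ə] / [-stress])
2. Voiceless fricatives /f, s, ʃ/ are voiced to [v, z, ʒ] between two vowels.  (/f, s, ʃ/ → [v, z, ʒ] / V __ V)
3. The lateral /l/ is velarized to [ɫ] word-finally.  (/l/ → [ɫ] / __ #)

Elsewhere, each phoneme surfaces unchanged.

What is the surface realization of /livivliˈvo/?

/l/ (word-initial) fails the environment for rule 3, so it stays [l].
/i/ — between /l/ and /v/, in an unstressed syllable — surfaces as [ə] (rule 1).
/v/ — not in any rule's target class → [v].
Rule 1 applies to /i/ (between /v/ and /v/: in an unstressed syllable) → [ə].
/v/ (between /i/ and /l/) is unaffected → [v].
/l/ (between /v/ and /i/) is in the target of rule 3 but the environment (word-finally) is not met → [l].
Rule 1 applies to /i/ (between /l/ and /v/: in an unstressed syllable) → [ə].
/v/ (between /i/ and /o/) is unaffected → [v].
/o/ (word-final) fails the environment for rule 1, so it stays [o].

[ləvəvləˈvo]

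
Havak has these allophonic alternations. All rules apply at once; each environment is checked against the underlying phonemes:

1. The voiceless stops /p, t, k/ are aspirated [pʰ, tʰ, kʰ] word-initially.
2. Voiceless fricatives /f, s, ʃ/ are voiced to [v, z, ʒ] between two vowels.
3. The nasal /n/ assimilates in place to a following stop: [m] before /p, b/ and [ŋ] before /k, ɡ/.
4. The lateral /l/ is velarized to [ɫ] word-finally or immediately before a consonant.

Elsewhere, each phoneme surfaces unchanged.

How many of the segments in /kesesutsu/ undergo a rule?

Segments that undergo a rule: /k/ → [kʰ] (rule 1); /s/ → [z] (rule 2); /s/ → [z] (rule 2).
All other segments surface unchanged.

3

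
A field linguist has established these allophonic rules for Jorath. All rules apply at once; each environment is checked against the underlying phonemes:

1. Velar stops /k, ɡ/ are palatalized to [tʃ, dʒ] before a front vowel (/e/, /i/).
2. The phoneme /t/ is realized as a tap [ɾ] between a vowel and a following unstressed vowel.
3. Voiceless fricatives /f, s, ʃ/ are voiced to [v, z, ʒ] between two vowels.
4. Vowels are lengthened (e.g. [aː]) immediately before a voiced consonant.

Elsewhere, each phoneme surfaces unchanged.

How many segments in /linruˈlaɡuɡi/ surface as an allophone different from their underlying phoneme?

Segments that undergo a rule: /i/ → [iː] (rule 4); /u/ → [uː] (rule 4); /a/ → [aː] (rule 4); /u/ → [uː] (rule 4); /ɡ/ → [dʒ] (rule 1).
All other segments surface unchanged.

5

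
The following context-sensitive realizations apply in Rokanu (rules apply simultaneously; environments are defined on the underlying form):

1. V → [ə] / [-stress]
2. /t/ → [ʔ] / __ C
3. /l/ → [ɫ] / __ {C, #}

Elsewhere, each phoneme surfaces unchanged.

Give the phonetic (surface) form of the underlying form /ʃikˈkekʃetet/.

[ʃəkˈkekʃətət]

/ʃ/ — not in any rule's target class → [ʃ].
/i/ (between /ʃ/ and /k/) occurs in an unstressed syllable → [ə] by rule 1.
/k/ (between /i/ and /k/): no rule targets it → [k].
/k/ (between /k/ and /e/): no rule targets it → [k].
/e/ (between /k/ and /k/) fails the environment for rule 1, so it stays [e].
/k/ — not in any rule's target class → [k].
/ʃ/ — not in any rule's target class → [ʃ].
/e/ meets the environment for rule 1 (in an unstressed syllable) → [ə].
/t/ (between /e/ and /e/) is in the target of rule 2 but the environment (immediately before a consonant) is not met → [t].
/e/ meets the environment for rule 1 (in an unstressed syllable) → [ə].
/t/ (word-final) fails the environment for rule 2, so it stays [t].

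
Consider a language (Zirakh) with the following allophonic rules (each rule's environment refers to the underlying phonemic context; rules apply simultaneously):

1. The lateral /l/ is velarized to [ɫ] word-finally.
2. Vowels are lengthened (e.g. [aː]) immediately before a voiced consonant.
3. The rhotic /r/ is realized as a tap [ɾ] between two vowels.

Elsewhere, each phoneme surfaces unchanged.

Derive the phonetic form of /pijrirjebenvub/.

/i/ (between /p/ and /j/) occurs before a voiced consonant → [iː] by rule 2.
/r/ (between /j/ and /i/) fails the environment for rule 3, so it stays [r].
/i/ (between /r/ and /r/) occurs before a voiced consonant → [iː] by rule 2.
/r/ (between /i/ and /j/): rule 3 targets it, but not between two vowels → unchanged [r].
/e/ (between /j/ and /b/) occurs before a voiced consonant → [eː] by rule 2.
/e/ meets the environment for rule 2 (before a voiced consonant) → [eː].
/u/ meets the environment for rule 2 (before a voiced consonant) → [uː].

[piːjriːrjeːbeːnvuːb]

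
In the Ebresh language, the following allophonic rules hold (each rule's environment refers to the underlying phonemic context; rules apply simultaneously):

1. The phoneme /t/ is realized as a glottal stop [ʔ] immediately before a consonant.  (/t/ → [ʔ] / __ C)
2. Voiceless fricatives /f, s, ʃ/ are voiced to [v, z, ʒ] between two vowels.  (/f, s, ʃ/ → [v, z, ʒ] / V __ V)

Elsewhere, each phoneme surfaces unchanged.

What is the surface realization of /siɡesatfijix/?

[siɡezaʔfijix]

/s/ — word-initial; rule 2 does not apply here → [s].
/i/ (between /s/ and /ɡ/) is unaffected → [i].
/ɡ/ (between /i/ and /e/) is unaffected → [ɡ].
/e/ — not in any rule's target class → [e].
/s/ meets the environment for rule 2 (between two vowels) → [z].
/a/ (between /s/ and /t/) is unaffected → [a].
/t/ (between /a/ and /f/): immediately before a consonant, so rule 1 applies → [ʔ].
/f/ (between /t/ and /i/) is in the target of rule 2 but the environment (between two vowels) is not met → [f].
/i/ (between /f/ and /j/): no rule targets it → [i].
/j/ (between /i/ and /i/): no rule targets it → [j].
/i/ stays [i].
/x/ stays [x].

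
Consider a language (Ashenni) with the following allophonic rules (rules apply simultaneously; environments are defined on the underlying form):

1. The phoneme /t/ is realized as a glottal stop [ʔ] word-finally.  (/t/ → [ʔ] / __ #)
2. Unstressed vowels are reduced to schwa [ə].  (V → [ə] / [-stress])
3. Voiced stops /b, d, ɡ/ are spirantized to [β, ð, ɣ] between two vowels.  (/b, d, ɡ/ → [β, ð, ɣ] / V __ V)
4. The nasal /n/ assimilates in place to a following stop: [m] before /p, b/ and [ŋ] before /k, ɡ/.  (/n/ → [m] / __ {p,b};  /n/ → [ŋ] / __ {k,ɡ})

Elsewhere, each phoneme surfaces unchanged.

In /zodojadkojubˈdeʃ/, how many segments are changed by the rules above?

Segments that undergo a rule: /o/ → [ə] (rule 2); /d/ → [ð] (rule 3); /o/ → [ə] (rule 2); /a/ → [ə] (rule 2); /o/ → [ə] (rule 2); /u/ → [ə] (rule 2).
All other segments surface unchanged.

6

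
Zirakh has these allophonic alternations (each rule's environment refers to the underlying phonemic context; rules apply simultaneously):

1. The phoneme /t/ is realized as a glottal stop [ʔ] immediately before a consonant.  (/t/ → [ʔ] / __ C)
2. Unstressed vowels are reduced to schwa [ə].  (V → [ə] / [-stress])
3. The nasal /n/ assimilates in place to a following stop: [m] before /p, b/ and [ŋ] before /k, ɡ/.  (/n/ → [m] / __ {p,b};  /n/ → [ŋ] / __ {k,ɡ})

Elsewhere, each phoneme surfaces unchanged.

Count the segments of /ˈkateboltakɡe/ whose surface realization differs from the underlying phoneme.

Segments that undergo a rule: /e/ → [ə] (rule 2); /o/ → [ə] (rule 2); /a/ → [ə] (rule 2); /e/ → [ə] (rule 2).
All other segments surface unchanged.

4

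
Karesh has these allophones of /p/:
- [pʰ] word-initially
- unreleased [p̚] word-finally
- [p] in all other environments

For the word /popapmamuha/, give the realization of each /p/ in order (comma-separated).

[pʰ], [p], [p]

Occurrence 1 (position 1): word-initially → [pʰ].
Occurrence 2 (position 3): no conditioning environment matches → elsewhere allophone [p].
Occurrence 3 (position 5): no conditioning environment matches → elsewhere allophone [p].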